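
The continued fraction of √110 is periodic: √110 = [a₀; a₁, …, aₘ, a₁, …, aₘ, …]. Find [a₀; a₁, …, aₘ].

a₀ = ⌊√110⌋ = 10.

[10; 2, 20]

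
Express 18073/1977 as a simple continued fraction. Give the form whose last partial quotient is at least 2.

18073 = 9×1977 + 280
1977 = 7×280 + 17
280 = 16×17 + 8
17 = 2×8 + 1
8 = 8×1 + 0  (stop)
So 18073/1977 = [9; 7, 16, 2, 8].

[9; 7, 16, 2, 8]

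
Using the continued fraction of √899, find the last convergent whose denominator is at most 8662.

√899 = [29; 1, 58, …] (period length 2).
Convergents:
  p_0/q_0 = 29/1
  p_1/q_1 = 30/1
  p_2/q_2 = 1769/59
  p_3/q_3 = 1799/60
  p_4/q_4 = 106111/3539
  p_5/q_5 = 107910/3599
  p_6/q_6 = 6364891/212281
q_5 = 3599 ≤ 8662 < 212281 = q_6, so the answer is 107910/3599.

107910/3599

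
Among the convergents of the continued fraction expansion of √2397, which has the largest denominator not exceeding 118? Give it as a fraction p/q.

√2397 = [48; 1, 23, 2, 23, 1, 96, …] (period length 6).
Convergents:
  p_0/q_0 = 48/1
  p_1/q_1 = 49/1
  p_2/q_2 = 1175/24
  p_3/q_3 = 2399/49
  p_4/q_4 = 56352/1151
q_3 = 49 ≤ 118 < 1151 = q_4, so the answer is 2399/49.

2399/49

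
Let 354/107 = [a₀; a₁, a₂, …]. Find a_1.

3

354 = 3·107 + 33   →  a_0 = 3
107 = 3·33 + 8   →  a_1 = 3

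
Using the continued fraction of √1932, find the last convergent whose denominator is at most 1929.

84085/1913

√1932 = [43; 1, 20, 1, 86, …] (period length 4).
Convergents:
  p_0/q_0 = 43/1
  p_1/q_1 = 44/1
  p_2/q_2 = 923/21
  p_3/q_3 = 967/22
  p_4/q_4 = 84085/1913
  p_5/q_5 = 85052/1935
q_4 = 1913 ≤ 1929 < 1935 = q_5, so the answer is 84085/1913.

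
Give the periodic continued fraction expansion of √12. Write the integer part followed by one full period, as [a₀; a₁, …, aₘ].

a₀ = ⌊√12⌋ = 3.
With m₀=0, d₀=1 and mₖ₊₁ = dₖaₖ − mₖ, dₖ₊₁ = (n − mₖ₊₁²)/dₖ, aₖ₊₁ = ⌊(a₀+mₖ₊₁)/dₖ₊₁⌋:
  k=1: m=3, d=3, a=2
  k=2: m=3, d=1, a=6
d=1 and a=2a₀=6 at k=2, so the next step gives (m, d) = (3, 3) again — its k=1 value — and the period has length 2.

[3; 2, 6]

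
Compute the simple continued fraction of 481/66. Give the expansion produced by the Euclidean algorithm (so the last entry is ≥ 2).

481 = 7×66 + 19
66 = 3×19 + 9
19 = 2×9 + 1
9 = 9×1 + 0  (stop)
So 481/66 = [7; 3, 2, 9].

[7; 3, 2, 9]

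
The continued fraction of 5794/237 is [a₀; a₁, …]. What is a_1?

2

5794 = 24·237 + 106   →  a_0 = 24
237 = 2·106 + 25   →  a_1 = 2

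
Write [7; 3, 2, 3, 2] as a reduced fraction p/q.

401/55

Using pₖ = aₖpₖ₋₁ + pₖ₋₂ and qₖ = aₖqₖ₋₁ + qₖ₋₂:
  k=0: a=7, p=7, q=1
  k=1: a=3, p=22, q=3
  k=2: a=2, p=51, q=7
  k=3: a=3, p=175, q=24
  k=4: a=2, p=401, q=55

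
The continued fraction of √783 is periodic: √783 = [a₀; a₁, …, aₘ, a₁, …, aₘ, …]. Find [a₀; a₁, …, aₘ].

[27; 1, 54]

a₀ = ⌊√783⌋ = 27.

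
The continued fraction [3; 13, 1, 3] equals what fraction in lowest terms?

Fold from the inside: start with 3/1.
  1 + 1/3 = 4/3
  13 + 3/4 = 55/4
  3 + 4/55 = 169/55

169/55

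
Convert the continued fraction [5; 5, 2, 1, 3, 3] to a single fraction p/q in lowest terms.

1001/193

Using pₖ = aₖpₖ₋₁ + pₖ₋₂ and qₖ = aₖqₖ₋₁ + qₖ₋₂:
  k=0: a=5, p=5, q=1
  k=1: a=5, p=26, q=5
  k=2: a=2, p=57, q=11
  k=3: a=1, p=83, q=16
  k=4: a=3, p=306, q=59
  k=5: a=3, p=1001, q=193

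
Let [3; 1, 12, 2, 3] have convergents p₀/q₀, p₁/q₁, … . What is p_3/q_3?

Using pₖ = aₖpₖ₋₁ + pₖ₋₂, qₖ = aₖqₖ₋₁ + qₖ₋₂ (with p₋₁=1, p₋₂=0, q₋₁=0, q₋₂=1):
  k=0: a=3, p=3, q=1
  k=1: a=1, p=4, q=1
  k=2: a=12, p=51, q=13
  k=3: a=2, p=106, q=27

106/27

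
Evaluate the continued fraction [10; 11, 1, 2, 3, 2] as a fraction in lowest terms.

Fold from the inside: start with 2/1.
  3 + 1/2 = 7/2
  2 + 2/7 = 16/7
  1 + 7/16 = 23/16
  11 + 16/23 = 269/23
  10 + 23/269 = 2713/269

2713/269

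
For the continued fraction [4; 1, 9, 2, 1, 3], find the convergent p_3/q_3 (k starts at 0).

103/21

Using pₖ = aₖpₖ₋₁ + pₖ₋₂, qₖ = aₖqₖ₋₁ + qₖ₋₂ (with p₋₁=1, p₋₂=0, q₋₁=0, q₋₂=1):
  k=0: a=4, p=4, q=1
  k=1: a=1, p=5, q=1
  k=2: a=9, p=49, q=10
  k=3: a=2, p=103, q=21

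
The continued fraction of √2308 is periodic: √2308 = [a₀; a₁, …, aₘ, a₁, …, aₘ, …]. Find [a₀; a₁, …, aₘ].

[48; 24, 96]

a₀ = ⌊√2308⌋ = 48.
With m₀=0, d₀=1 and mₖ₊₁ = dₖaₖ − mₖ, dₖ₊₁ = (n − mₖ₊₁²)/dₖ, aₖ₊₁ = ⌊(a₀+mₖ₊₁)/dₖ₊₁⌋:
  k=1: m=48, d=4, a=24
  k=2: m=48, d=1, a=96
d=1 and a=2a₀=96 at k=2, so the next step gives (m, d) = (48, 4) again — its k=1 value — and the period has length 2.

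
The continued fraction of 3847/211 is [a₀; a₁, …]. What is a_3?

3

3847 = 18·211 + 49   →  a_0 = 18
211 = 4·49 + 15   →  a_1 = 4
49 = 3·15 + 4   →  a_2 = 3
15 = 3·4 + 3   →  a_3 = 3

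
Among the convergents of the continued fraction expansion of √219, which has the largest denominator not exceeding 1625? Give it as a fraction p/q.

√219 = [14; 1, 3, 1, 28, …] (period length 4).
Convergents:
  p_0/q_0 = 14/1
  p_1/q_1 = 15/1
  p_2/q_2 = 59/4
  p_3/q_3 = 74/5
  p_4/q_4 = 2131/144
  p_5/q_5 = 2205/149
  p_6/q_6 = 8746/591
  p_7/q_7 = 10951/740
  p_8/q_8 = 315374/21311
q_7 = 740 ≤ 1625 < 21311 = q_8, so the answer is 10951/740.

10951/740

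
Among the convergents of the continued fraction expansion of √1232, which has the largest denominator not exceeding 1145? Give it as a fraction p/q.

24605/701

√1232 = [35; 10, 70, …] (period length 2).
Convergents:
  p_0/q_0 = 35/1
  p_1/q_1 = 351/10
  p_2/q_2 = 24605/701
  p_3/q_3 = 246401/7020
q_2 = 701 ≤ 1145 < 7020 = q_3, so the answer is 24605/701.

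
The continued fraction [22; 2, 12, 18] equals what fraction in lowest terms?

Using pₖ = aₖpₖ₋₁ + pₖ₋₂ and qₖ = aₖqₖ₋₁ + qₖ₋₂:
  k=0: a=22, p=22, q=1
  k=1: a=2, p=45, q=2
  k=2: a=12, p=562, q=25
  k=3: a=18, p=10161, q=452

10161/452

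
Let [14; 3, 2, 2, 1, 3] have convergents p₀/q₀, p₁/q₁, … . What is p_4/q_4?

Using pₖ = aₖpₖ₋₁ + pₖ₋₂, qₖ = aₖqₖ₋₁ + qₖ₋₂ (with p₋₁=1, p₋₂=0, q₋₁=0, q₋₂=1):
  k=0: a=14, p=14, q=1
  k=1: a=3, p=43, q=3
  k=2: a=2, p=100, q=7
  k=3: a=2, p=243, q=17
  k=4: a=1, p=343, q=24

343/24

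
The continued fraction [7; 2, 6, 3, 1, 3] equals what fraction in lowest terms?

Using pₖ = aₖpₖ₋₁ + pₖ₋₂ and qₖ = aₖqₖ₋₁ + qₖ₋₂:
  k=0: a=7, p=7, q=1
  k=1: a=2, p=15, q=2
  k=2: a=6, p=97, q=13
  k=3: a=3, p=306, q=41
  k=4: a=1, p=403, q=54
  k=5: a=3, p=1515, q=203

1515/203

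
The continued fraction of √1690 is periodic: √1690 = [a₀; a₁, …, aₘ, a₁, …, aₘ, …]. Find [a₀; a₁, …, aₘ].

a₀ = ⌊√1690⌋ = 41.
With m₀=0, d₀=1 and mₖ₊₁ = dₖaₖ − mₖ, dₖ₊₁ = (n − mₖ₊₁²)/dₖ, aₖ₊₁ = ⌊(a₀+mₖ₊₁)/dₖ₊₁⌋:
  k=1: m=41, d=9, a=9
  k=2: m=40, d=10, a=8
  k=3: m=40, d=9, a=9
  k=4: m=41, d=1, a=82
d=1 and a=2a₀=82 at k=4, so the next step gives (m, d) = (41, 9) again — its k=1 value — and the period has length 4.

[41; 9, 8, 9, 82]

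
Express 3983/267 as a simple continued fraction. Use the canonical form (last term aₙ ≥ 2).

[14; 1, 11, 7, 3]

3983 = 14×267 + 245
267 = 1×245 + 22
245 = 11×22 + 3
22 = 7×3 + 1
3 = 3×1 + 0  (stop)
So 3983/267 = [14; 1, 11, 7, 3].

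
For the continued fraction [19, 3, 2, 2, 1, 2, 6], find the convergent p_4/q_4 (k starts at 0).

Using pₖ = aₖpₖ₋₁ + pₖ₋₂, qₖ = aₖqₖ₋₁ + qₖ₋₂ (with p₋₁=1, p₋₂=0, q₋₁=0, q₋₂=1):
  k=0: a=19, p=19, q=1
  k=1: a=3, p=58, q=3
  k=2: a=2, p=135, q=7
  k=3: a=2, p=328, q=17
  k=4: a=1, p=463, q=24

463/24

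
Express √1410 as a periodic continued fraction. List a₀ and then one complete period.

[37; 1, 1, 4, 1, 1, 74]

a₀ = ⌊√1410⌋ = 37.
With m₀=0, d₀=1 and mₖ₊₁ = dₖaₖ − mₖ, dₖ₊₁ = (n − mₖ₊₁²)/dₖ, aₖ₊₁ = ⌊(a₀+mₖ₊₁)/dₖ₊₁⌋:
  k=1: m=37, d=41, a=1
  k=2: m=4, d=34, a=1
  k=3: m=30, d=15, a=4
  k=4: m=30, d=34, a=1
  k=5: m=4, d=41, a=1
  k=6: m=37, d=1, a=74
d=1 and a=2a₀=74 at k=6, so the next step gives (m, d) = (37, 41) again — its k=1 value — and the period has length 6.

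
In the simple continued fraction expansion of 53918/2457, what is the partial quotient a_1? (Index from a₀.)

53918 = 21·2457 + 2321   →  a_0 = 21
2457 = 1·2321 + 136   →  a_1 = 1

1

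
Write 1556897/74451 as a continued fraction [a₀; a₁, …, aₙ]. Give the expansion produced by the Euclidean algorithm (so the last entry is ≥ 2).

1556897 = 20*74451 + 67877
74451 = 1*67877 + 6574
67877 = 10*6574 + 2137
6574 = 3*2137 + 163
2137 = 13*163 + 18
163 = 9*18 + 1
18 = 18*1 + 0  (stop)
So 1556897/74451 = [20; 1, 10, 3, 13, 9, 18].

[20; 1, 10, 3, 13, 9, 18]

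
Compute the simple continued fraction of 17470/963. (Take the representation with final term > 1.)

[18; 7, 12, 2, 1, 3]

17470 = 18*963 + 136
963 = 7*136 + 11
136 = 12*11 + 4
11 = 2*4 + 3
4 = 1*3 + 1
3 = 3*1 + 0  (stop)
So 17470/963 = [18; 7, 12, 2, 1, 3].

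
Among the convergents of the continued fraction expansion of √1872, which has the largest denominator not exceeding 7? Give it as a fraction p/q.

√1872 = [43; 3, 1, 3, 86, …] (period length 4).
Convergents:
  p_0/q_0 = 43/1
  p_1/q_1 = 130/3
  p_2/q_2 = 173/4
  p_3/q_3 = 649/15
q_2 = 4 ≤ 7 < 15 = q_3, so the answer is 173/4.

173/4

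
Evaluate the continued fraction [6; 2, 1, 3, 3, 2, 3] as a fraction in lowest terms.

Fold from the inside: start with 3/1.
  2 + 1/3 = 7/3
  3 + 3/7 = 24/7
  3 + 7/24 = 79/24
  1 + 24/79 = 103/79
  2 + 79/103 = 285/103
  6 + 103/285 = 1813/285

1813/285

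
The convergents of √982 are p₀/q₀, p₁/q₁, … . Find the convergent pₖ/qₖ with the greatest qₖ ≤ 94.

2883/92

√982 = [31; 2, 1, 30, 1, 2, 62, …] (period length 6).
Convergents:
  p_0/q_0 = 31/1
  p_1/q_1 = 63/2
  p_2/q_2 = 94/3
  p_3/q_3 = 2883/92
  p_4/q_4 = 2977/95
q_3 = 92 ≤ 94 < 95 = q_4, so the answer is 2883/92.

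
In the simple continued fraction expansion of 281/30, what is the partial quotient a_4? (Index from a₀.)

281 = 9·30 + 11   →  a_0 = 9
30 = 2·11 + 8   →  a_1 = 2
11 = 1·8 + 3   →  a_2 = 1
8 = 2·3 + 2   →  a_3 = 2
3 = 1·2 + 1   →  a_4 = 1

1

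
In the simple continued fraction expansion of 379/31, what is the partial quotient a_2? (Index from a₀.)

2

379 = 12·31 + 7   →  a_0 = 12
31 = 4·7 + 3   →  a_1 = 4
7 = 2·3 + 1   →  a_2 = 2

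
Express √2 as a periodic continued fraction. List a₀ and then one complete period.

[1; 2]

a₀ = ⌊√2⌋ = 1.
With m₀=0, d₀=1 and mₖ₊₁ = dₖaₖ − mₖ, dₖ₊₁ = (n − mₖ₊₁²)/dₖ, aₖ₊₁ = ⌊(a₀+mₖ₊₁)/dₖ₊₁⌋:
  k=1: m=1, d=1, a=2
d=1 and a=2a₀=2 at k=1, so the next step gives (m, d) = (1, 1) again — its k=1 value — and the period has length 1.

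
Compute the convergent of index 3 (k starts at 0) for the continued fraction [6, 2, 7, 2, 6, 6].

207/32

Using pₖ = aₖpₖ₋₁ + pₖ₋₂, qₖ = aₖqₖ₋₁ + qₖ₋₂ (with p₋₁=1, p₋₂=0, q₋₁=0, q₋₂=1):
  k=0: a=6, p=6, q=1
  k=1: a=2, p=13, q=2
  k=2: a=7, p=97, q=15
  k=3: a=2, p=207, q=32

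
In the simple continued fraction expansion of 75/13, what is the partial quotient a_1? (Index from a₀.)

1

75 = 5·13 + 10   →  a_0 = 5
13 = 1·10 + 3   →  a_1 = 1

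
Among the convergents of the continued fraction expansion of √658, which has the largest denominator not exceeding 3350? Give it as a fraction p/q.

√658 = [25; 1, 1, 1, 6, 1, 1, 1, 50, …] (period length 8).
Convergents:
  p_0/q_0 = 25/1
  p_1/q_1 = 26/1
  p_2/q_2 = 51/2
  p_3/q_3 = 77/3
  p_4/q_4 = 513/20
  p_5/q_5 = 590/23
  p_6/q_6 = 1103/43
  p_7/q_7 = 1693/66
  p_8/q_8 = 85753/3343
  p_9/q_9 = 87446/3409
q_8 = 3343 ≤ 3350 < 3409 = q_9, so the answer is 85753/3343.

85753/3343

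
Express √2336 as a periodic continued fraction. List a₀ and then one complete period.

a₀ = ⌊√2336⌋ = 48.

[48; 3, 96]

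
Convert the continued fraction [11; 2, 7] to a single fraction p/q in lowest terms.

Fold from the inside: start with 7/1.
  2 + 1/7 = 15/7
  11 + 7/15 = 172/15

172/15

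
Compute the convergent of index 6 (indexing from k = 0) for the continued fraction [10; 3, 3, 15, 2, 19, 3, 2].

Using pₖ = aₖpₖ₋₁ + pₖ₋₂, qₖ = aₖqₖ₋₁ + qₖ₋₂ (with p₋₁=1, p₋₂=0, q₋₁=0, q₋₂=1):
  k=0: a=10, p=10, q=1
  k=1: a=3, p=31, q=3
  k=2: a=3, p=103, q=10
  k=3: a=15, p=1576, q=153
  k=4: a=2, p=3255, q=316
  k=5: a=19, p=63421, q=6157
  k=6: a=3, p=193518, q=18787

193518/18787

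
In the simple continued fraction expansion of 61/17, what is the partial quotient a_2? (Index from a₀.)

1

61 = 3·17 + 10   →  a_0 = 3
17 = 1·10 + 7   →  a_1 = 1
10 = 1·7 + 3   →  a_2 = 1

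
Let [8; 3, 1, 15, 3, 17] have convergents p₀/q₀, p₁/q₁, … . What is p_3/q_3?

520/63

Using pₖ = aₖpₖ₋₁ + pₖ₋₂, qₖ = aₖqₖ₋₁ + qₖ₋₂ (with p₋₁=1, p₋₂=0, q₋₁=0, q₋₂=1):
  k=0: a=8, p=8, q=1
  k=1: a=3, p=25, q=3
  k=2: a=1, p=33, q=4
  k=3: a=15, p=520, q=63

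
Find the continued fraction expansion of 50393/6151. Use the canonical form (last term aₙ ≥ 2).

[8; 5, 5, 4, 9, 6]

50393 = 8×6151 + 1185
6151 = 5×1185 + 226
1185 = 5×226 + 55
226 = 4×55 + 6
55 = 9×6 + 1
6 = 6×1 + 0  (stop)
So 50393/6151 = [8; 5, 5, 4, 9, 6].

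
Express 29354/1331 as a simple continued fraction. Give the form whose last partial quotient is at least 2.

[22; 18, 2, 17, 2]

29354 = 22*1331 + 72
1331 = 18*72 + 35
72 = 2*35 + 2
35 = 17*2 + 1
2 = 2*1 + 0  (stop)
So 29354/1331 = [22; 18, 2, 17, 2].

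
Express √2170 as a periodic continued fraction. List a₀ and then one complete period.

a₀ = ⌊√2170⌋ = 46.
With m₀=0, d₀=1 and mₖ₊₁ = dₖaₖ − mₖ, dₖ₊₁ = (n − mₖ₊₁²)/dₖ, aₖ₊₁ = ⌊(a₀+mₖ₊₁)/dₖ₊₁⌋:
  k=1: m=46, d=54, a=1
  k=2: m=8, d=39, a=1
  k=3: m=31, d=31, a=2
  k=4: m=31, d=39, a=1
  k=5: m=8, d=54, a=1
  k=6: m=46, d=1, a=92
d=1 and a=2a₀=92 at k=6, so the next step gives (m, d) = (46, 54) again — its k=1 value — and the period has length 6.

[46; 1, 1, 2, 1, 1, 92]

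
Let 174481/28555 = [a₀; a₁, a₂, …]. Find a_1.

174481 = 6·28555 + 3151   →  a_0 = 6
28555 = 9·3151 + 196   →  a_1 = 9

9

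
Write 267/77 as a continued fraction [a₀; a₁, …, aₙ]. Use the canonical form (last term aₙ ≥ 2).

[3; 2, 7, 5]

267 = 3·77 + 36
77 = 2·36 + 5
36 = 7·5 + 1
5 = 5·1 + 0  (stop)
So 267/77 = [3; 2, 7, 5].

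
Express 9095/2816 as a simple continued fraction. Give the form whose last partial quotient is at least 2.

[3; 4, 2, 1, 5, 6, 6]

9095 = 3*2816 + 647
2816 = 4*647 + 228
647 = 2*228 + 191
228 = 1*191 + 37
191 = 5*37 + 6
37 = 6*6 + 1
6 = 6*1 + 0  (stop)
So 9095/2816 = [3; 4, 2, 1, 5, 6, 6].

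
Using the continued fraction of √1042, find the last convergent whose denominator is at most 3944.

51874/1607

√1042 = [32; 3, 1, 1, 3, 64, …] (period length 5).
Convergents:
  p_0/q_0 = 32/1
  p_1/q_1 = 97/3
  p_2/q_2 = 129/4
  p_3/q_3 = 226/7
  p_4/q_4 = 807/25
  p_5/q_5 = 51874/1607
  p_6/q_6 = 156429/4846
q_5 = 1607 ≤ 3944 < 4846 = q_6, so the answer is 51874/1607.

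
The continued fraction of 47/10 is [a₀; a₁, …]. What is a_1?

47 = 4·10 + 7   →  a_0 = 4
10 = 1·7 + 3   →  a_1 = 1

1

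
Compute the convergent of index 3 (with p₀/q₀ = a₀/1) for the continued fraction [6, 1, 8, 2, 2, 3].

131/19

Using pₖ = aₖpₖ₋₁ + pₖ₋₂, qₖ = aₖqₖ₋₁ + qₖ₋₂ (with p₋₁=1, p₋₂=0, q₋₁=0, q₋₂=1):
  k=0: a=6, p=6, q=1
  k=1: a=1, p=7, q=1
  k=2: a=8, p=62, q=9
  k=3: a=2, p=131, q=19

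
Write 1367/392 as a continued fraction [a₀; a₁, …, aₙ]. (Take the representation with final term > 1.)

[3; 2, 19, 10]

1367 = 3*392 + 191
392 = 2*191 + 10
191 = 19*10 + 1
10 = 10*1 + 0  (stop)
So 1367/392 = [3; 2, 19, 10].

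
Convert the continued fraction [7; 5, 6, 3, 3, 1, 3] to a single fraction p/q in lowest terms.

11467/1594

Using pₖ = aₖpₖ₋₁ + pₖ₋₂ and qₖ = aₖqₖ₋₁ + qₖ₋₂:
  k=0: a=7, p=7, q=1
  k=1: a=5, p=36, q=5
  k=2: a=6, p=223, q=31
  k=3: a=3, p=705, q=98
  k=4: a=3, p=2338, q=325
  k=5: a=1, p=3043, q=423
  k=6: a=3, p=11467, q=1594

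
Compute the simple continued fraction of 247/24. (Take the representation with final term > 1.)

247 = 10*24 + 7
24 = 3*7 + 3
7 = 2*3 + 1
3 = 3*1 + 0  (stop)
So 247/24 = [10; 3, 2, 3].

[10; 3, 2, 3]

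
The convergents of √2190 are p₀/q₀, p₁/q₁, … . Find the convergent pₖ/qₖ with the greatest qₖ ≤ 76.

√2190 = [46; 1, 3, 1, 14, 1, 3, 1, 92, …] (period length 8).
Convergents:
  p_0/q_0 = 46/1
  p_1/q_1 = 47/1
  p_2/q_2 = 187/4
  p_3/q_3 = 234/5
  p_4/q_4 = 3463/74
  p_5/q_5 = 3697/79
q_4 = 74 ≤ 76 < 79 = q_5, so the answer is 3463/74.

3463/74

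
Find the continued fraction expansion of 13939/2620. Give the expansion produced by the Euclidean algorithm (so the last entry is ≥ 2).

13939 = 5*2620 + 839
2620 = 3*839 + 103
839 = 8*103 + 15
103 = 6*15 + 13
15 = 1*13 + 2
13 = 6*2 + 1
2 = 2*1 + 0  (stop)
So 13939/2620 = [5; 3, 8, 6, 1, 6, 2].

[5; 3, 8, 6, 1, 6, 2]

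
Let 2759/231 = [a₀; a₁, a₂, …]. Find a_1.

2759 = 11·231 + 218   →  a_0 = 11
231 = 1·218 + 13   →  a_1 = 1

1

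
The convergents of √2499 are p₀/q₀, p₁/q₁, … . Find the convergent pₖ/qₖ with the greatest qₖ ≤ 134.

4999/100

√2499 = [49; 1, 98, …] (period length 2).
Convergents:
  p_0/q_0 = 49/1
  p_1/q_1 = 50/1
  p_2/q_2 = 4949/99
  p_3/q_3 = 4999/100
  p_4/q_4 = 494851/9899
q_3 = 100 ≤ 134 < 9899 = q_4, so the answer is 4999/100.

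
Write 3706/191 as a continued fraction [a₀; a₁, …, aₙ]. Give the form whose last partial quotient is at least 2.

3706 = 19·191 + 77
191 = 2·77 + 37
77 = 2·37 + 3
37 = 12·3 + 1
3 = 3·1 + 0  (stop)
So 3706/191 = [19; 2, 2, 12, 3].

[19; 2, 2, 12, 3]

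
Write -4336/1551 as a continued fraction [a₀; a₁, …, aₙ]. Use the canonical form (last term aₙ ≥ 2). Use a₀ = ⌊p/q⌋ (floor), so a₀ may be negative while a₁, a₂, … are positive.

-4336 = -3*1551 + 317
1551 = 4*317 + 283
317 = 1*283 + 34
283 = 8*34 + 11
34 = 3*11 + 1
11 = 11*1 + 0  (stop)
So -4336/1551 = [-3; 4, 1, 8, 3, 11].

[-3; 4, 1, 8, 3, 11]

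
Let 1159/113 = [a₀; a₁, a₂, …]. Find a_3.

1159 = 10·113 + 29   →  a_0 = 10
113 = 3·29 + 26   →  a_1 = 3
29 = 1·26 + 3   →  a_2 = 1
26 = 8·3 + 2   →  a_3 = 8

8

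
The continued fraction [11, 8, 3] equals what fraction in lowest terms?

Fold from the inside: start with 3/1.
  8 + 1/3 = 25/3
  11 + 3/25 = 278/25

278/25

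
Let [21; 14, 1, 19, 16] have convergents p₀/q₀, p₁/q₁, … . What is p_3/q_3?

Using pₖ = aₖpₖ₋₁ + pₖ₋₂, qₖ = aₖqₖ₋₁ + qₖ₋₂ (with p₋₁=1, p₋₂=0, q₋₁=0, q₋₂=1):
  k=0: a=21, p=21, q=1
  k=1: a=14, p=295, q=14
  k=2: a=1, p=316, q=15
  k=3: a=19, p=6299, q=299

6299/299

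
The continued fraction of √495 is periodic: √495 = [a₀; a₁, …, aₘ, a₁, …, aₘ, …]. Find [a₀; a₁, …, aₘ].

a₀ = ⌊√495⌋ = 22.

[22; 4, 44]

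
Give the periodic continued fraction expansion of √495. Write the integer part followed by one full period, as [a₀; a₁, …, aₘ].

a₀ = ⌊√495⌋ = 22.
With m₀=0, d₀=1 and mₖ₊₁ = dₖaₖ − mₖ, dₖ₊₁ = (n − mₖ₊₁²)/dₖ, aₖ₊₁ = ⌊(a₀+mₖ₊₁)/dₖ₊₁⌋:
  k=1: m=22, d=11, a=4
  k=2: m=22, d=1, a=44
d=1 and a=2a₀=44 at k=2, so the next step gives (m, d) = (22, 11) again — its k=1 value — and the period has length 2.

[22; 4, 44]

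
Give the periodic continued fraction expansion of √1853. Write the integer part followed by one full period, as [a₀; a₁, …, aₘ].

[43; 21, 1, 1, 21, 86]

a₀ = ⌊√1853⌋ = 43.
With m₀=0, d₀=1 and mₖ₊₁ = dₖaₖ − mₖ, dₖ₊₁ = (n − mₖ₊₁²)/dₖ, aₖ₊₁ = ⌊(a₀+mₖ₊₁)/dₖ₊₁⌋:
  k=1: m=43, d=4, a=21
  k=2: m=41, d=43, a=1
  k=3: m=2, d=43, a=1
  k=4: m=41, d=4, a=21
  k=5: m=43, d=1, a=86
d=1 and a=2a₀=86 at k=5, so the next step gives (m, d) = (43, 4) again — its k=1 value — and the period has length 5.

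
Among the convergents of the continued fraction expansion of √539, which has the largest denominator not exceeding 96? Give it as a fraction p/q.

859/37

√539 = [23; 4, 1, 1, 1, 1, 1, 4, 46, …] (period length 8).
Convergents:
  p_0/q_0 = 23/1
  p_1/q_1 = 93/4
  p_2/q_2 = 116/5
  p_3/q_3 = 209/9
  p_4/q_4 = 325/14
  p_5/q_5 = 534/23
  p_6/q_6 = 859/37
  p_7/q_7 = 3970/171
q_6 = 37 ≤ 96 < 171 = q_7, so the answer is 859/37.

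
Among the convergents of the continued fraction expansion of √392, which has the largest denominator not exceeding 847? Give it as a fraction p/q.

√392 = [19; 1, 3, 1, 38, …] (period length 4).
Convergents:
  p_0/q_0 = 19/1
  p_1/q_1 = 20/1
  p_2/q_2 = 79/4
  p_3/q_3 = 99/5
  p_4/q_4 = 3841/194
  p_5/q_5 = 3940/199
  p_6/q_6 = 15661/791
  p_7/q_7 = 19601/990
q_6 = 791 ≤ 847 < 990 = q_7, so the answer is 15661/791.

15661/791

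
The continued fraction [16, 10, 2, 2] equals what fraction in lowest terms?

Fold from the inside: start with 2/1.
  2 + 1/2 = 5/2
  10 + 2/5 = 52/5
  16 + 5/52 = 837/52

837/52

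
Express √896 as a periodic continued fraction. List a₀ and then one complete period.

[29; 1, 13, 1, 58]

a₀ = ⌊√896⌋ = 29.
With m₀=0, d₀=1 and mₖ₊₁ = dₖaₖ − mₖ, dₖ₊₁ = (n − mₖ₊₁²)/dₖ, aₖ₊₁ = ⌊(a₀+mₖ₊₁)/dₖ₊₁⌋:
  k=1: m=29, d=55, a=1
  k=2: m=26, d=4, a=13
  k=3: m=26, d=55, a=1
  k=4: m=29, d=1, a=58
d=1 and a=2a₀=58 at k=4, so the next step gives (m, d) = (29, 55) again — its k=1 value — and the period has length 4.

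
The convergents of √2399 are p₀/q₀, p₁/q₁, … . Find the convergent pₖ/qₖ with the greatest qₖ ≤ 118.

2400/49

√2399 = [48; 1, 47, 1, 96, …] (period length 4).
Convergents:
  p_0/q_0 = 48/1
  p_1/q_1 = 49/1
  p_2/q_2 = 2351/48
  p_3/q_3 = 2400/49
  p_4/q_4 = 232751/4752
q_3 = 49 ≤ 118 < 4752 = q_4, so the answer is 2400/49.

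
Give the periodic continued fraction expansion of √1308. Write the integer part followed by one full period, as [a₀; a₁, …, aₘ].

[36; 6, 72]

a₀ = ⌊√1308⌋ = 36.
With m₀=0, d₀=1 and mₖ₊₁ = dₖaₖ − mₖ, dₖ₊₁ = (n − mₖ₊₁²)/dₖ, aₖ₊₁ = ⌊(a₀+mₖ₊₁)/dₖ₊₁⌋:
  k=1: m=36, d=12, a=6
  k=2: m=36, d=1, a=72
d=1 and a=2a₀=72 at k=2, so the next step gives (m, d) = (36, 12) again — its k=1 value — and the period has length 2.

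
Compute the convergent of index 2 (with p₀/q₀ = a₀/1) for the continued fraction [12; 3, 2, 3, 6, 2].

Using pₖ = aₖpₖ₋₁ + pₖ₋₂, qₖ = aₖqₖ₋₁ + qₖ₋₂ (with p₋₁=1, p₋₂=0, q₋₁=0, q₋₂=1):
  k=0: a=12, p=12, q=1
  k=1: a=3, p=37, q=3
  k=2: a=2, p=86, q=7

86/7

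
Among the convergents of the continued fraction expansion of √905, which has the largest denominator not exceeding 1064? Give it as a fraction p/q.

√905 = [30; 12, 60, …] (period length 2).
Convergents:
  p_0/q_0 = 30/1
  p_1/q_1 = 361/12
  p_2/q_2 = 21690/721
  p_3/q_3 = 260641/8664
q_2 = 721 ≤ 1064 < 8664 = q_3, so the answer is 21690/721.

21690/721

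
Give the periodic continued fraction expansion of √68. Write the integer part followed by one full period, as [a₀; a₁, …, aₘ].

[8; 4, 16]

a₀ = ⌊√68⌋ = 8.
With m₀=0, d₀=1 and mₖ₊₁ = dₖaₖ − mₖ, dₖ₊₁ = (n − mₖ₊₁²)/dₖ, aₖ₊₁ = ⌊(a₀+mₖ₊₁)/dₖ₊₁⌋:
  k=1: m=8, d=4, a=4
  k=2: m=8, d=1, a=16
d=1 and a=2a₀=16 at k=2, so the next step gives (m, d) = (8, 4) again — its k=1 value — and the period has length 2.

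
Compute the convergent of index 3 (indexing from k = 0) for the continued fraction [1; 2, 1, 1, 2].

Using pₖ = aₖpₖ₋₁ + pₖ₋₂, qₖ = aₖqₖ₋₁ + qₖ₋₂ (with p₋₁=1, p₋₂=0, q₋₁=0, q₋₂=1):
  k=0: a=1, p=1, q=1
  k=1: a=2, p=3, q=2
  k=2: a=1, p=4, q=3
  k=3: a=1, p=7, q=5

7/5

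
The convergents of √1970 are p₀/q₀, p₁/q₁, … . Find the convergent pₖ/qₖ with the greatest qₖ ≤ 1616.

50998/1149

√1970 = [44; 2, 1, 1, 2, 88, …] (period length 5).
Convergents:
  p_0/q_0 = 44/1
  p_1/q_1 = 89/2
  p_2/q_2 = 133/3
  p_3/q_3 = 222/5
  p_4/q_4 = 577/13
  p_5/q_5 = 50998/1149
  p_6/q_6 = 102573/2311
q_5 = 1149 ≤ 1616 < 2311 = q_6, so the answer is 50998/1149.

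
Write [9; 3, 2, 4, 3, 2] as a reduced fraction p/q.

2146/231

Fold from the inside: start with 2/1.
  3 + 1/2 = 7/2
  4 + 2/7 = 30/7
  2 + 7/30 = 67/30
  3 + 30/67 = 231/67
  9 + 67/231 = 2146/231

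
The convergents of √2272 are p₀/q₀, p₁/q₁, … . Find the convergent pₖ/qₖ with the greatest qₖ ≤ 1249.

40897/858

√2272 = [47; 1, 1, 1, 94, …] (period length 4).
Convergents:
  p_0/q_0 = 47/1
  p_1/q_1 = 48/1
  p_2/q_2 = 95/2
  p_3/q_3 = 143/3
  p_4/q_4 = 13537/284
  p_5/q_5 = 13680/287
  p_6/q_6 = 27217/571
  p_7/q_7 = 40897/858
  p_8/q_8 = 3871535/81223
q_7 = 858 ≤ 1249 < 81223 = q_8, so the answer is 40897/858.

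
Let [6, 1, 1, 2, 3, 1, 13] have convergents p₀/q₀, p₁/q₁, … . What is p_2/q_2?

Using pₖ = aₖpₖ₋₁ + pₖ₋₂, qₖ = aₖqₖ₋₁ + qₖ₋₂ (with p₋₁=1, p₋₂=0, q₋₁=0, q₋₂=1):
  k=0: a=6, p=6, q=1
  k=1: a=1, p=7, q=1
  k=2: a=1, p=13, q=2

13/2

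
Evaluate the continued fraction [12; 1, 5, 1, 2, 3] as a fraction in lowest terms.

861/67

Fold from the inside: start with 3/1.
  2 + 1/3 = 7/3
  1 + 3/7 = 10/7
  5 + 7/10 = 57/10
  1 + 10/57 = 67/57
  12 + 57/67 = 861/67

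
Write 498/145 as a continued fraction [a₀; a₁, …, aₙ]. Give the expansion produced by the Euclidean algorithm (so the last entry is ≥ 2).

[3; 2, 3, 3, 6]

498 = 3*145 + 63
145 = 2*63 + 19
63 = 3*19 + 6
19 = 3*6 + 1
6 = 6*1 + 0  (stop)
So 498/145 = [3; 2, 3, 3, 6].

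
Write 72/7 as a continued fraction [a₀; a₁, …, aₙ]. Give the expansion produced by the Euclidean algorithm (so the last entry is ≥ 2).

[10; 3, 2]

72 = 10×7 + 2
7 = 3×2 + 1
2 = 2×1 + 0  (stop)
So 72/7 = [10; 3, 2].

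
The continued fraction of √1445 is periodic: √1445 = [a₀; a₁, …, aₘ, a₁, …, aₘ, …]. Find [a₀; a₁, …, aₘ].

a₀ = ⌊√1445⌋ = 38.
With m₀=0, d₀=1 and mₖ₊₁ = dₖaₖ − mₖ, dₖ₊₁ = (n − mₖ₊₁²)/dₖ, aₖ₊₁ = ⌊(a₀+mₖ₊₁)/dₖ₊₁⌋:
  k=1: m=38, d=1, a=76
d=1 and a=2a₀=76 at k=1, so the next step gives (m, d) = (38, 1) again — its k=1 value — and the period has length 1.

[38; 76]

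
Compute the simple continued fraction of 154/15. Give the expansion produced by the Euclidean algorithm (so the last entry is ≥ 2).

[10; 3, 1, 3]

154 = 10×15 + 4
15 = 3×4 + 3
4 = 1×3 + 1
3 = 3×1 + 0  (stop)
So 154/15 = [10; 3, 1, 3].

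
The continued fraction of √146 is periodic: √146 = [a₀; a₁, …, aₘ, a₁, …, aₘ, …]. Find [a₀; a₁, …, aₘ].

[12; 12, 24]

a₀ = ⌊√146⌋ = 12.
With m₀=0, d₀=1 and mₖ₊₁ = dₖaₖ − mₖ, dₖ₊₁ = (n − mₖ₊₁²)/dₖ, aₖ₊₁ = ⌊(a₀+mₖ₊₁)/dₖ₊₁⌋:
  k=1: m=12, d=2, a=12
  k=2: m=12, d=1, a=24
d=1 and a=2a₀=24 at k=2, so the next step gives (m, d) = (12, 2) again — its k=1 value — and the period has length 2.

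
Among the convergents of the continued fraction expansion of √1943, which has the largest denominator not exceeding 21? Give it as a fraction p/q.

√1943 = [44; 12, 1, 1, 2, 1, 1, 12, 88, …] (period length 8).
Convergents:
  p_0/q_0 = 44/1
  p_1/q_1 = 529/12
  p_2/q_2 = 573/13
  p_3/q_3 = 1102/25
q_2 = 13 ≤ 21 < 25 = q_3, so the answer is 573/13.

573/13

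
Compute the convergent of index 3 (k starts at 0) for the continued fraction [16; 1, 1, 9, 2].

314/19

Using pₖ = aₖpₖ₋₁ + pₖ₋₂, qₖ = aₖqₖ₋₁ + qₖ₋₂ (with p₋₁=1, p₋₂=0, q₋₁=0, q₋₂=1):
  k=0: a=16, p=16, q=1
  k=1: a=1, p=17, q=1
  k=2: a=1, p=33, q=2
  k=3: a=9, p=314, q=19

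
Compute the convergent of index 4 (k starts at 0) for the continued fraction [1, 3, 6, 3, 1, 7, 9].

104/79

Using pₖ = aₖpₖ₋₁ + pₖ₋₂, qₖ = aₖqₖ₋₁ + qₖ₋₂ (with p₋₁=1, p₋₂=0, q₋₁=0, q₋₂=1):
  k=0: a=1, p=1, q=1
  k=1: a=3, p=4, q=3
  k=2: a=6, p=25, q=19
  k=3: a=3, p=79, q=60
  k=4: a=1, p=104, q=79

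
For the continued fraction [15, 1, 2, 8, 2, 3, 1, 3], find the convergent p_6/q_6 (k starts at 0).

3716/237

Using pₖ = aₖpₖ₋₁ + pₖ₋₂, qₖ = aₖqₖ₋₁ + qₖ₋₂ (with p₋₁=1, p₋₂=0, q₋₁=0, q₋₂=1):
  k=0: a=15, p=15, q=1
  k=1: a=1, p=16, q=1
  k=2: a=2, p=47, q=3
  k=3: a=8, p=392, q=25
  k=4: a=2, p=831, q=53
  k=5: a=3, p=2885, q=184
  k=6: a=1, p=3716, q=237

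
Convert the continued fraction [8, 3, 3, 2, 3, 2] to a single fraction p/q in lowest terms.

1503/181

Using pₖ = aₖpₖ₋₁ + pₖ₋₂ and qₖ = aₖqₖ₋₁ + qₖ₋₂:
  k=0: a=8, p=8, q=1
  k=1: a=3, p=25, q=3
  k=2: a=3, p=83, q=10
  k=3: a=2, p=191, q=23
  k=4: a=3, p=656, q=79
  k=5: a=2, p=1503, q=181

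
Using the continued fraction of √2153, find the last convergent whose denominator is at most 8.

232/5

√2153 = [46; 2, 2, 92, …] (period length 3).
Convergents:
  p_0/q_0 = 46/1
  p_1/q_1 = 93/2
  p_2/q_2 = 232/5
  p_3/q_3 = 21437/462
q_2 = 5 ≤ 8 < 462 = q_3, so the answer is 232/5.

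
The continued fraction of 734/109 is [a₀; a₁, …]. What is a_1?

734 = 6·109 + 80   →  a_0 = 6
109 = 1·80 + 29   →  a_1 = 1

1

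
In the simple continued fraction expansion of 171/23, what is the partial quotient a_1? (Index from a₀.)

171 = 7·23 + 10   →  a_0 = 7
23 = 2·10 + 3   →  a_1 = 2

2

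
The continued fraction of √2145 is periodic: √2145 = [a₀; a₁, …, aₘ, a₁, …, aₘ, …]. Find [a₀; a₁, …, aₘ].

a₀ = ⌊√2145⌋ = 46.

[46; 3, 5, 2, 5, 3, 92]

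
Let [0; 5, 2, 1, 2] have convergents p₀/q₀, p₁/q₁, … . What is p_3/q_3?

Using pₖ = aₖpₖ₋₁ + pₖ₋₂, qₖ = aₖqₖ₋₁ + qₖ₋₂ (with p₋₁=1, p₋₂=0, q₋₁=0, q₋₂=1):
  k=0: a=0, p=0, q=1
  k=1: a=5, p=1, q=5
  k=2: a=2, p=2, q=11
  k=3: a=1, p=3, q=16

3/16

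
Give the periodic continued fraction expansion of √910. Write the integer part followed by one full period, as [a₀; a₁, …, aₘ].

[30; 6, 60]

a₀ = ⌊√910⌋ = 30.
With m₀=0, d₀=1 and mₖ₊₁ = dₖaₖ − mₖ, dₖ₊₁ = (n − mₖ₊₁²)/dₖ, aₖ₊₁ = ⌊(a₀+mₖ₊₁)/dₖ₊₁⌋:
  k=1: m=30, d=10, a=6
  k=2: m=30, d=1, a=60
d=1 and a=2a₀=60 at k=2, so the next step gives (m, d) = (30, 10) again — its k=1 value — and the period has length 2.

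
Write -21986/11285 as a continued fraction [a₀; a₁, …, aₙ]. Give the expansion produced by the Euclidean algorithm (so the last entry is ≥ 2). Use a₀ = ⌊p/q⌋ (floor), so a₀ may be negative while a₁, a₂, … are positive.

[-2; 19, 3, 11, 8, 2]

-21986 = -2·11285 + 584
11285 = 19·584 + 189
584 = 3·189 + 17
189 = 11·17 + 2
17 = 8·2 + 1
2 = 2·1 + 0  (stop)
So -21986/11285 = [-2; 19, 3, 11, 8, 2].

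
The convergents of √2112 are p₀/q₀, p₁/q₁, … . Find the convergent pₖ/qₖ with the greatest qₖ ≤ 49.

√2112 = [45; 1, 21, 1, 90, …] (period length 4).
Convergents:
  p_0/q_0 = 45/1
  p_1/q_1 = 46/1
  p_2/q_2 = 1011/22
  p_3/q_3 = 1057/23
  p_4/q_4 = 96141/2092
q_3 = 23 ≤ 49 < 2092 = q_4, so the answer is 1057/23.

1057/23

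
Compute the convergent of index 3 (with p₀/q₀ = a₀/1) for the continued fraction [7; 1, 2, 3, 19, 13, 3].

77/10

Using pₖ = aₖpₖ₋₁ + pₖ₋₂, qₖ = aₖqₖ₋₁ + qₖ₋₂ (with p₋₁=1, p₋₂=0, q₋₁=0, q₋₂=1):
  k=0: a=7, p=7, q=1
  k=1: a=1, p=8, q=1
  k=2: a=2, p=23, q=3
  k=3: a=3, p=77, q=10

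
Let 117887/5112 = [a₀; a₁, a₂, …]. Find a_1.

16

117887 = 23·5112 + 311   →  a_0 = 23
5112 = 16·311 + 136   →  a_1 = 16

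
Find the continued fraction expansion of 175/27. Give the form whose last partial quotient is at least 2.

[6; 2, 13]

175 = 6·27 + 13
27 = 2·13 + 1
13 = 13·1 + 0  (stop)
So 175/27 = [6; 2, 13].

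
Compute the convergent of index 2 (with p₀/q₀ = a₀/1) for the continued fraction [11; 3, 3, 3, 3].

113/10

Using pₖ = aₖpₖ₋₁ + pₖ₋₂, qₖ = aₖqₖ₋₁ + qₖ₋₂ (with p₋₁=1, p₋₂=0, q₋₁=0, q₋₂=1):
  k=0: a=11, p=11, q=1
  k=1: a=3, p=34, q=3
  k=2: a=3, p=113, q=10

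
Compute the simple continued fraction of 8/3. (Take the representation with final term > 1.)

[2; 1, 2]

8 = 2×3 + 2
3 = 1×2 + 1
2 = 2×1 + 0  (stop)
So 8/3 = [2; 1, 2].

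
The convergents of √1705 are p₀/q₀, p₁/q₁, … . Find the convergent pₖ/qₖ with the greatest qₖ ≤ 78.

√1705 = [41; 3, 2, 3, 82, …] (period length 4).
Convergents:
  p_0/q_0 = 41/1
  p_1/q_1 = 124/3
  p_2/q_2 = 289/7
  p_3/q_3 = 991/24
  p_4/q_4 = 81551/1975
q_3 = 24 ≤ 78 < 1975 = q_4, so the answer is 991/24.

991/24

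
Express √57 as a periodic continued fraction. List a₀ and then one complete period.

a₀ = ⌊√57⌋ = 7.
With m₀=0, d₀=1 and mₖ₊₁ = dₖaₖ − mₖ, dₖ₊₁ = (n − mₖ₊₁²)/dₖ, aₖ₊₁ = ⌊(a₀+mₖ₊₁)/dₖ₊₁⌋:
  k=1: m=7, d=8, a=1
  k=2: m=1, d=7, a=1
  k=3: m=6, d=3, a=4
  k=4: m=6, d=7, a=1
  k=5: m=1, d=8, a=1
  k=6: m=7, d=1, a=14
d=1 and a=2a₀=14 at k=6, so the next step gives (m, d) = (7, 8) again — its k=1 value — and the period has length 6.

[7; 1, 1, 4, 1, 1, 14]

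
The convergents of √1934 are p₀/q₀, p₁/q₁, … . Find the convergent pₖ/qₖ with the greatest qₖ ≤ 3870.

√1934 = [43; 1, 42, 1, 86, …] (period length 4).
Convergents:
  p_0/q_0 = 43/1
  p_1/q_1 = 44/1
  p_2/q_2 = 1891/43
  p_3/q_3 = 1935/44
  p_4/q_4 = 168301/3827
  p_5/q_5 = 170236/3871
q_4 = 3827 ≤ 3870 < 3871 = q_5, so the answer is 168301/3827.

168301/3827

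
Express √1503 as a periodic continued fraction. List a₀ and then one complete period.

[38; 1, 3, 3, 8, 3, 3, 1, 76]

a₀ = ⌊√1503⌋ = 38.
With m₀=0, d₀=1 and mₖ₊₁ = dₖaₖ − mₖ, dₖ₊₁ = (n − mₖ₊₁²)/dₖ, aₖ₊₁ = ⌊(a₀+mₖ₊₁)/dₖ₊₁⌋:
  k=1: m=38, d=59, a=1
  k=2: m=21, d=18, a=3
  k=3: m=33, d=23, a=3
  k=4: m=36, d=9, a=8
  k=5: m=36, d=23, a=3
  k=6: m=33, d=18, a=3
  k=7: m=21, d=59, a=1
  k=8: m=38, d=1, a=76
d=1 and a=2a₀=76 at k=8, so the next step gives (m, d) = (38, 59) again — its k=1 value — and the period has length 8.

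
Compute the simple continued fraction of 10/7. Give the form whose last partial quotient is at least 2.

10 = 1×7 + 3
7 = 2×3 + 1
3 = 3×1 + 0  (stop)
So 10/7 = [1; 2, 3].

[1; 2, 3]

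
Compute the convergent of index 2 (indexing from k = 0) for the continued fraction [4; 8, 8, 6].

Using pₖ = aₖpₖ₋₁ + pₖ₋₂, qₖ = aₖqₖ₋₁ + qₖ₋₂ (with p₋₁=1, p₋₂=0, q₋₁=0, q₋₂=1):
  k=0: a=4, p=4, q=1
  k=1: a=8, p=33, q=8
  k=2: a=8, p=268, q=65

268/65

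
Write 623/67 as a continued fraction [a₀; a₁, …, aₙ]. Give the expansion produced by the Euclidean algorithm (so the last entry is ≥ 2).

623 = 9·67 + 20
67 = 3·20 + 7
20 = 2·7 + 6
7 = 1·6 + 1
6 = 6·1 + 0  (stop)
So 623/67 = [9; 3, 2, 1, 6].

[9; 3, 2, 1, 6]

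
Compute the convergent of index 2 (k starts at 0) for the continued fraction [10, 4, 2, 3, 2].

92/9

Using pₖ = aₖpₖ₋₁ + pₖ₋₂, qₖ = aₖqₖ₋₁ + qₖ₋₂ (with p₋₁=1, p₋₂=0, q₋₁=0, q₋₂=1):
  k=0: a=10, p=10, q=1
  k=1: a=4, p=41, q=4
  k=2: a=2, p=92, q=9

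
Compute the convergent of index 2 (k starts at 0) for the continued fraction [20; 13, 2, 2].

542/27

Using pₖ = aₖpₖ₋₁ + pₖ₋₂, qₖ = aₖqₖ₋₁ + qₖ₋₂ (with p₋₁=1, p₋₂=0, q₋₁=0, q₋₂=1):
  k=0: a=20, p=20, q=1
  k=1: a=13, p=261, q=13
  k=2: a=2, p=542, q=27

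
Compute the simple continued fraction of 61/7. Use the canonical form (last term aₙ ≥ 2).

61 = 8·7 + 5
7 = 1·5 + 2
5 = 2·2 + 1
2 = 2·1 + 0  (stop)
So 61/7 = [8; 1, 2, 2].

[8; 1, 2, 2]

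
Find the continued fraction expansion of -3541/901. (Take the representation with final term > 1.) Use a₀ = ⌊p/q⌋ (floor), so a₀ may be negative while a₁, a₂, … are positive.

-3541 = -4×901 + 63
901 = 14×63 + 19
63 = 3×19 + 6
19 = 3×6 + 1
6 = 6×1 + 0  (stop)
So -3541/901 = [-4; 14, 3, 3, 6].

[-4; 14, 3, 3, 6]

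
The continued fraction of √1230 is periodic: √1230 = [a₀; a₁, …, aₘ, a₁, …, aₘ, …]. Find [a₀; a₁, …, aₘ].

a₀ = ⌊√1230⌋ = 35.
With m₀=0, d₀=1 and mₖ₊₁ = dₖaₖ − mₖ, dₖ₊₁ = (n − mₖ₊₁²)/dₖ, aₖ₊₁ = ⌊(a₀+mₖ₊₁)/dₖ₊₁⌋:
  k=1: m=35, d=5, a=14
  k=2: m=35, d=1, a=70
d=1 and a=2a₀=70 at k=2, so the next step gives (m, d) = (35, 5) again — its k=1 value — and the period has length 2.

[35; 14, 70]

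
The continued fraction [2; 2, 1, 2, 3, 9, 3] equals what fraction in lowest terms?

1849/780

Using pₖ = aₖpₖ₋₁ + pₖ₋₂ and qₖ = aₖqₖ₋₁ + qₖ₋₂:
  k=0: a=2, p=2, q=1
  k=1: a=2, p=5, q=2
  k=2: a=1, p=7, q=3
  k=3: a=2, p=19, q=8
  k=4: a=3, p=64, q=27
  k=5: a=9, p=595, q=251
  k=6: a=3, p=1849, q=780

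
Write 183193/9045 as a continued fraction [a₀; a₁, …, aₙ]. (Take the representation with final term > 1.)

[20; 3, 1, 17, 18, 7]

183193 = 20*9045 + 2293
9045 = 3*2293 + 2166
2293 = 1*2166 + 127
2166 = 17*127 + 7
127 = 18*7 + 1
7 = 7*1 + 0  (stop)
So 183193/9045 = [20; 3, 1, 17, 18, 7].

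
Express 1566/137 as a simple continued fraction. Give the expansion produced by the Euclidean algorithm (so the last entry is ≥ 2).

[11; 2, 3, 9, 2]

1566 = 11*137 + 59
137 = 2*59 + 19
59 = 3*19 + 2
19 = 9*2 + 1
2 = 2*1 + 0  (stop)
So 1566/137 = [11; 2, 3, 9, 2].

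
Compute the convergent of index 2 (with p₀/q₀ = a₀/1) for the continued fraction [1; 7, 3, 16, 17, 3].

25/22

Using pₖ = aₖpₖ₋₁ + pₖ₋₂, qₖ = aₖqₖ₋₁ + qₖ₋₂ (with p₋₁=1, p₋₂=0, q₋₁=0, q₋₂=1):
  k=0: a=1, p=1, q=1
  k=1: a=7, p=8, q=7
  k=2: a=3, p=25, q=22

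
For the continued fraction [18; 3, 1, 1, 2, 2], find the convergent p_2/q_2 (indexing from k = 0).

73/4

Using pₖ = aₖpₖ₋₁ + pₖ₋₂, qₖ = aₖqₖ₋₁ + qₖ₋₂ (with p₋₁=1, p₋₂=0, q₋₁=0, q₋₂=1):
  k=0: a=18, p=18, q=1
  k=1: a=3, p=55, q=3
  k=2: a=1, p=73, q=4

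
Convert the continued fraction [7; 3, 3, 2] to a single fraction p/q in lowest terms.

168/23

Fold from the inside: start with 2/1.
  3 + 1/2 = 7/2
  3 + 2/7 = 23/7
  7 + 7/23 = 168/23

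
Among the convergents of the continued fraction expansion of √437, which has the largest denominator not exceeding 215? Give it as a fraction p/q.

√437 = [20; 1, 9, 2, 9, 1, 40, …] (period length 6).
Convergents:
  p_0/q_0 = 20/1
  p_1/q_1 = 21/1
  p_2/q_2 = 209/10
  p_3/q_3 = 439/21
  p_4/q_4 = 4160/199
  p_5/q_5 = 4599/220
q_4 = 199 ≤ 215 < 220 = q_5, so the answer is 4160/199.

4160/199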